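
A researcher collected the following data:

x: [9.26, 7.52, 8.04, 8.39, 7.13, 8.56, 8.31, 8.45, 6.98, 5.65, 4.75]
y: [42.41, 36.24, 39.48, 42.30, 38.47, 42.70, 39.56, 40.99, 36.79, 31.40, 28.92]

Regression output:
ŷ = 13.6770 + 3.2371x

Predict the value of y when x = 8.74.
ŷ = 41.9693

x = 8.74 lies inside the observed range [4.75, 9.26], so the fitted equation applies directly:

ŷ = 13.6770 + 3.2371 × 8.74
ŷ = 13.6770 + 28.2923
ŷ = 41.9693

This is a point prediction; actual observations scatter around it by roughly the residual standard deviation.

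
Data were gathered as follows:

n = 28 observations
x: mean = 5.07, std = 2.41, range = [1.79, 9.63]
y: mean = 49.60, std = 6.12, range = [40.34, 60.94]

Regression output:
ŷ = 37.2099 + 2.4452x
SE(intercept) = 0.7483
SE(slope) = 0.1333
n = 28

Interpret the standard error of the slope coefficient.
SE(slope) = 0.1333 measures the uncertainty in the estimated slope. The coefficient is estimated precisely (SE/|β̂₁| = 5.5%).

SE(β̂₁) = 0.1333 says: if we drew many samples of n = 28 from the same population and refit each time, the fitted slopes would scatter with a standard deviation of roughly 0.1333 around the true β₁.

Relative precision:
- SE / |β̂₁| = 0.1333 / 2.4452 = 5.5%
- Rule of thumb (under 20%: precise; 20% to under 50%: moderately precise; 50% or more: imprecise) → precise

Link to interval estimation: a confidence interval for β₁ is β̂₁ ± t* × 0.1333, so SE sets the half-width per unit of t*.

What drives SE(β̂₁): more residual scatter → larger SE; larger n (here n = 28) → smaller SE; wider spread of x values → smaller SE.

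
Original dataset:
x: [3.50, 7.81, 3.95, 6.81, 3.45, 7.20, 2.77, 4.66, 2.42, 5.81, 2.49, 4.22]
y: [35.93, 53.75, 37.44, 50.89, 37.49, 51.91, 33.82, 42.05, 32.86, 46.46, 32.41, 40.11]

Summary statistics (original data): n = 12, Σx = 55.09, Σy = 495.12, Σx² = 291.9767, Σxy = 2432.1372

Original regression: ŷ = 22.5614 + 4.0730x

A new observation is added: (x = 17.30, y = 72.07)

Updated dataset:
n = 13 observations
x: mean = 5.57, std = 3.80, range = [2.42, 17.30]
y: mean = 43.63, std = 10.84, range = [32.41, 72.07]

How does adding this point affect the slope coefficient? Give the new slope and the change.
Adding the point moves β₁ from 4.0730 to 2.7666, i.e. it decreases by 1.3064 (-32.1%).

The new point has HIGH LEVERAGE: x = 17.30 is far from the original mean x̄ = 55.09/12 ≈ 4.59 (original range [2.42, 7.81]).

Step 1: Update the sums with the new point (n goes from 12 to 13)
Σx  = 55.09 + 17.30 = 72.39
Σy  = 495.12 + 72.07 = 567.19
Σx² = 291.9767 + 17.30² = 291.9767 + 299.2900 = 591.2667
Σxy = 2432.1372 + 17.30×72.07 = 2432.1372 + 1246.8110 = 3678.9482

Step 2: Recompute the slope with b₁ = (nΣxy − ΣxΣy) / (nΣx² − (Σx)²)
Numerator   = 13×3678.9482 − 72.39×567.19 = 47826.3266 − 41058.8841 = 6767.4425
Denominator = 13×591.2667 − 72.39² = 7686.4671 − 5240.3121 = 2446.1550
b₁(new) = 6767.4425 / 2446.1550 = 2.7666

(Same formula on the original sums: (12×2432.1372 − 55.09×495.12) / (12×291.9767 − 55.09²) = 1909.4856 / 468.8123 = 4.0730, matching the given fit.)

Step 3: Change in slope
Δβ₁ = 2.7666 − 4.0730 = -1.3064
Relative change = -1.3064 / 4.0730 × 100% = -32.1%
→ the slope decreases when the point is added.

A high-leverage point only changes the slope if it is off the original line; here y = 72.07 is below the original trend, so the slope decreases.
In practice: investigate whether it comes from the same population as the rest of the sample.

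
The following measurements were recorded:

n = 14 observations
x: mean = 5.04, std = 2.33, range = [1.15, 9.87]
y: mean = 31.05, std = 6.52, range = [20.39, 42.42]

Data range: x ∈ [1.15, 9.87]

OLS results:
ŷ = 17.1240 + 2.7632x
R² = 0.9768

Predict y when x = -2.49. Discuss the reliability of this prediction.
The equation gives ŷ = 10.2436; however x = -2.49 is 3.64 units below the observed range, so this extrapolated value should not be trusted.

Prediction calculation:
ŷ = 17.1240 + 2.7632 × (-2.49)
ŷ = 10.2436

Reliability:
- Data range: x ∈ [1.15, 9.87]
- Prediction point: x = -2.49 is 3.64 units below the observed range → this is EXTRAPOLATION, not interpolation

Why that matters here:
- There are no observations near this x to validate the fitted line there
- R² describes fit only over the sampled x values; it says nothing about behaviour beyond them
- The standard error of prediction grows with (x − x̄)², and x = -2.49 is far from x̄ = 5.04

The R² = 0.9768 only validates the fit within [1.15, 9.87]; treat ŷ = 10.2436 with caution.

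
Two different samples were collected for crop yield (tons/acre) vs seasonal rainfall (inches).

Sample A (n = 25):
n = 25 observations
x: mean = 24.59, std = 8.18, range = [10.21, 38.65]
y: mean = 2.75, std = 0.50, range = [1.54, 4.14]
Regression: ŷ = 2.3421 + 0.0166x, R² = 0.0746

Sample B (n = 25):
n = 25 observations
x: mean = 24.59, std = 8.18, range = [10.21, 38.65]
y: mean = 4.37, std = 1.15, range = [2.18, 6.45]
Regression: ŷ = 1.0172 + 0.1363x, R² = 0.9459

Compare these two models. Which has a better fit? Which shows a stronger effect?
Model B has the better fit (R² = 0.9459 vs 0.0746). Model B shows the stronger effect (|β₁| = 0.1363 vs 0.0166).

Model Comparison:

Which explains more variance? (R²)
- Model A: R² = 0.0746 → 7.46% of variance in crop yield explained
- Model B: R² = 0.9459 → 94.59% of variance in crop yield explained
- 0.9459 > 0.0746 → Model B has the better fit

Strength of effect — compare |β₁|:
- Model A: β₁ = 0.0166 → predicted crop yield rises 0.0166 tons/acre per additional inch of rainfall
- Model B: β₁ = 0.1363 → predicted crop yield rises 0.1363 tons/acre per additional inch of rainfall
- |0.0166| < |0.1363| → Model B shows the stronger marginal effect

Notes:
- R² measures how tightly points cluster around the line; β₁ measures how steep the line is — they answer different questions.
- The two samples could reflect different populations, time periods, or measurement quality.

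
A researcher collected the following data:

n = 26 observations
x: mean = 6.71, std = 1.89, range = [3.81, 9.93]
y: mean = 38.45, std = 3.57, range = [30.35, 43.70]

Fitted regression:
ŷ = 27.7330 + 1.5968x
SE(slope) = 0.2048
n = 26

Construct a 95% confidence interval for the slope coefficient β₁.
The 95% CI for β₁ is (1.1741, 2.0195)

Confidence interval for the slope:

The 95% CI for β₁ is: β̂₁ ± t*(α/2, n-2) × SE(β̂₁)

Step 1: Find critical t-value
- Confidence level = 0.95
- Degrees of freedom = n - 2 = 26 - 2 = 24
- t*(α/2, 24) = 2.0639

Step 2: Calculate margin of error
Margin = 2.0639 × 0.2048 = 0.4227

Step 3: Construct interval
CI = 1.5968 ± 0.4227
CI = (1.1741, 2.0195)

Interpretation: intervals built this way capture the true β₁ in 95% of repeated samples; here the plausible range for the per-unit effect of x on y is 1.1741 to 2.0195.
Both endpoints are positive, so the data support a genuinely positive slope at this confidence level.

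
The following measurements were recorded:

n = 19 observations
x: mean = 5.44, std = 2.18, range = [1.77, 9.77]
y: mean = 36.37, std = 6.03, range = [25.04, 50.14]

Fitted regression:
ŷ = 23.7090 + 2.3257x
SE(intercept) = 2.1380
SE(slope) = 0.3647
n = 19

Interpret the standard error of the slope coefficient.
SE(β̂₁) = 0.3647 is the estimated standard deviation of the slope estimate across repeated samples; relative to β̂₁ = 2.3257 that is 15.7%, a precise estimate.

SE(β̂₁) = 0.3647 says: if we drew many samples of n = 19 from the same population and refit each time, the fitted slopes would scatter with a standard deviation of roughly 0.3647 around the true β₁.

Relative precision:
- SE / |β̂₁| = 0.3647 / 2.3257 = 15.7%
- Rule of thumb (under 20%: precise; 20% to under 50%: moderately precise; 50% or more: imprecise) → precise

Link to interval estimation: a confidence interval for β₁ is β̂₁ ± t* × 0.3647, so SE sets the half-width per unit of t*.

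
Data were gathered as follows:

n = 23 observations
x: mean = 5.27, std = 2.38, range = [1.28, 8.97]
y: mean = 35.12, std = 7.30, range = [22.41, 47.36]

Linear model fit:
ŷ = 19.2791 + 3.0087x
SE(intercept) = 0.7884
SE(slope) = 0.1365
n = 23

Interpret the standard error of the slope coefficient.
SE(slope) = 0.1365 measures the uncertainty in the estimated slope. The coefficient is estimated precisely (SE/|β̂₁| = 4.5%).

SE(β̂₁) = 0.1365 says: if we drew many samples of n = 23 from the same population and refit each time, the fitted slopes would scatter with a standard deviation of roughly 0.1365 around the true β₁.

Relative precision:
- SE / |β̂₁| = 0.1365 / 3.0087 = 4.5%
- Rule of thumb (under 20%: precise; 20% to under 50%: moderately precise; 50% or more: imprecise) → precise

Link to the t-test: t = β̂₁ / SE(β̂₁) = 3.0087 / 0.1365 = 22.0418, the statistic for H₀: β₁ = 0.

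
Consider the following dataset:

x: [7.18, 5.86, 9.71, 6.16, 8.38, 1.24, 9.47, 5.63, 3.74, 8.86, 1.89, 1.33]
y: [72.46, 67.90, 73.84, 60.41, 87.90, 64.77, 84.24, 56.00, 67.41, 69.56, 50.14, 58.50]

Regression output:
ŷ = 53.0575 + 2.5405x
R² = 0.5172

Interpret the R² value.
About 51.72% of the variability in y is accounted for by the regression on x (R² = 0.5172) — a moderate linear fit.

R² = 1 − SS_res/SS_tot compares the residual scatter to the total scatter of y about its mean.

Here R² = 0.5172:
- Explained: 51.72% of the variation in y
- Unexplained (residual): 100% − 51.72% = 48.28%
- Rule of thumb (below 0.3 weak; 0.3 to below 0.7 moderate; 0.7 and above strong) → moderate

Equivalently, for simple linear regression R² = r², so |r| = √0.5172 ≈ 0.7192.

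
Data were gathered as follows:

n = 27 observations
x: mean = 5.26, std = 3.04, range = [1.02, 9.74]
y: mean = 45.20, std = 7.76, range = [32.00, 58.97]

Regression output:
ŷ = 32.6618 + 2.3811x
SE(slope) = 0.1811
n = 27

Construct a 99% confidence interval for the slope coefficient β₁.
The 99% CI for β₁ is (1.8763, 2.8859)

Confidence interval for the slope:

The 99% CI for β₁ is: β̂₁ ± t*(α/2, n-2) × SE(β̂₁)

Step 1: Find critical t-value
- Confidence level = 0.99
- Degrees of freedom = n - 2 = 27 - 2 = 25
- t*(α/2, 25) = 2.7874

Step 2: Calculate margin of error
Margin = 2.7874 × 0.1811 = 0.5048

Step 3: Construct interval
CI = 2.3811 ± 0.5048
CI = (1.8763, 2.8859)

Interpretation: intervals built this way capture the true β₁ in 99% of repeated samples; here the plausible range for the per-unit effect of x on y is 1.8763 to 2.8859.
Both endpoints are positive, so the data support a genuinely positive slope at this confidence level.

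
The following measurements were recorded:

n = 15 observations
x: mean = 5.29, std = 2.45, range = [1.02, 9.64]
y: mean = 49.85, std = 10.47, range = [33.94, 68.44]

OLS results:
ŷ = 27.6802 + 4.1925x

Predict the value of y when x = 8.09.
ŷ = 61.5975

Plug x = 8.09 into the fitted line:

ŷ = 27.6802 + 4.1925 × 8.09
ŷ = 27.6802 + 33.9173
ŷ = 61.5975

This is a point prediction; actual observations scatter around it by roughly the residual standard deviation.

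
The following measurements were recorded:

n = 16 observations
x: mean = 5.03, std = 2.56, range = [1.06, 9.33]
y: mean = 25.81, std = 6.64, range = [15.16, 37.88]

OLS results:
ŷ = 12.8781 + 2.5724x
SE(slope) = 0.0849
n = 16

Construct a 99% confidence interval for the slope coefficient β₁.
The 99% CI for β₁ is (2.3197, 2.8251)

Confidence interval for the slope:

The 99% CI for β₁ is: β̂₁ ± t*(α/2, n-2) × SE(β̂₁)

Step 1: Find critical t-value
- Confidence level = 0.99
- Degrees of freedom = n - 2 = 16 - 2 = 14
- t*(α/2, 14) = 2.9768

Step 2: Calculate margin of error
Margin = 2.9768 × 0.0849 = 0.2527

Step 3: Construct interval
CI = 2.5724 ± 0.2527
CI = (2.3197, 2.8251)

Interpretation: We are 99% confident that the true slope β₁ lies between 2.3197 and 2.8251.
Since 0 is outside the interval, a two-sided test at α = 0.01 would reject H₀: β₁ = 0.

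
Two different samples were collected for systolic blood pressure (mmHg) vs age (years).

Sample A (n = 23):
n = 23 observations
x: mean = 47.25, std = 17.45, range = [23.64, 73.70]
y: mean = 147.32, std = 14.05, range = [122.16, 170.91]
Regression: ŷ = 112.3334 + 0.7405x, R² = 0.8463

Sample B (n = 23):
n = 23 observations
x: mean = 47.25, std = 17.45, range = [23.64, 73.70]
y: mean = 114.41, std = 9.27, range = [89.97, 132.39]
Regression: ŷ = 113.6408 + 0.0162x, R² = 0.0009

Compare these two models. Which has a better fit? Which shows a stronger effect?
Model A has the better fit (R² = 0.8463 vs 0.0009). Model A shows the stronger effect (|β₁| = 0.7405 vs 0.0162).

Model Comparison:

Fit — compare R²:
- Model A: R² = 0.8463 → 84.63% of variance in blood pressure explained
- Model B: R² = 0.0009 → 0.09% of variance in blood pressure explained
- 0.8463 > 0.0009 → Model A has the better fit

Strength of effect — compare |β₁|:
- Model A: β₁ = 0.7405 → predicted blood pressure rises 0.7405 mmHg per additional year of age
- Model B: β₁ = 0.0162 → predicted blood pressure rises 0.0162 mmHg per additional year of age
- |0.7405| > |0.0162| → Model A shows the stronger marginal effect

Note: R² measures how tightly points cluster around the line; β₁ measures how steep the line is — they answer different questions.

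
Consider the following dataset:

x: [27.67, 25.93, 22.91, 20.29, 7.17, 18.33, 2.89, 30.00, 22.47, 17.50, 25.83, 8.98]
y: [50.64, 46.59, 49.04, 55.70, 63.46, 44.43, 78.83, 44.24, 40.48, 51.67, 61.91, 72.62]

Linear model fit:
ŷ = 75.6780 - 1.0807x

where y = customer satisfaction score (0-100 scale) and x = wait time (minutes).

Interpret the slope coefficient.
For each additional minute of wait time, predicted satisfaction score decreases by approximately 1.0807 points.

The slope coefficient β₁ = -1.0807 represents the marginal effect of wait time on satisfaction score.

Interpretation:
- Wait time up by 1 minute → predicted satisfaction score decreases by 1.0807 points
- The effect is assumed constant over the observed range of x (linearity)
- The sign (−) gives the direction; the magnitude 1.0807 gives the size of the effect per minute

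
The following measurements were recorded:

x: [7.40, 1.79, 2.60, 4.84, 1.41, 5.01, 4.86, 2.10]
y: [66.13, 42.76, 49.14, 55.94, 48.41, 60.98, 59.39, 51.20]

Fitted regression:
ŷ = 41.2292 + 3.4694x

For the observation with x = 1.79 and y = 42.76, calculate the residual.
Residual = -4.6794

The residual is the difference between the actual value and the predicted value:

Residual = y - ŷ

Step 1: Calculate predicted value
ŷ = 41.2292 + 3.4694 × 1.79
ŷ = 47.4394

Step 2: Calculate residual
Residual = 42.76 - 47.4394
Residual = -4.6794

Interpretation: the model overestimates the actual value by 4.6794 at this point (negative residual → observation lies below the fitted line).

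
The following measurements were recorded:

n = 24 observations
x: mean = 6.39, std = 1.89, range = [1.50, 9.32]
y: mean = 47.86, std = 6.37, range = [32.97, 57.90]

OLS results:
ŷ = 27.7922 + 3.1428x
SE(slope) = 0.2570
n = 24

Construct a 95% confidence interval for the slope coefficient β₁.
The 95% CI for β₁ is (2.6098, 3.6758)

Confidence interval for the slope:

The 95% CI for β₁ is: β̂₁ ± t*(α/2, n-2) × SE(β̂₁)

Step 1: Find critical t-value
- Confidence level = 0.95
- Degrees of freedom = n - 2 = 24 - 2 = 22
- t*(α/2, 22) = 2.0739

Step 2: Calculate margin of error
Margin = 2.0739 × 0.2570 = 0.5330

Step 3: Construct interval
CI = 3.1428 ± 0.5330
CI = (2.6098, 3.6758)

Interpretation: We are 95% confident that the true slope β₁ lies between 2.6098 and 3.6758.
Both endpoints are positive, so the data support a genuinely positive slope at this confidence level.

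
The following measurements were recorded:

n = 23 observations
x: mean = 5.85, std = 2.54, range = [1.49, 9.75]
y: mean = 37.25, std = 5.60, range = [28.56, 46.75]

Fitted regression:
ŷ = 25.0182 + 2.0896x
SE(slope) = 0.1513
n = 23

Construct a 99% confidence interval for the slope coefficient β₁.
The 99% CI for β₁ is (1.6612, 2.5180)

Confidence interval for the slope:

The 99% CI for β₁ is: β̂₁ ± t*(α/2, n-2) × SE(β̂₁)

Step 1: Find critical t-value
- Confidence level = 0.99
- Degrees of freedom = n - 2 = 23 - 2 = 21
- t*(α/2, 21) = 2.8314

Step 2: Calculate margin of error
Margin = 2.8314 × 0.1513 = 0.4284

Step 3: Construct interval
CI = 2.0896 ± 0.4284
CI = (1.6612, 2.5180)

Interpretation: We are 99% confident that the true slope β₁ lies between 1.6612 and 2.5180.
The interval does not include 0, suggesting a significant linear relationship.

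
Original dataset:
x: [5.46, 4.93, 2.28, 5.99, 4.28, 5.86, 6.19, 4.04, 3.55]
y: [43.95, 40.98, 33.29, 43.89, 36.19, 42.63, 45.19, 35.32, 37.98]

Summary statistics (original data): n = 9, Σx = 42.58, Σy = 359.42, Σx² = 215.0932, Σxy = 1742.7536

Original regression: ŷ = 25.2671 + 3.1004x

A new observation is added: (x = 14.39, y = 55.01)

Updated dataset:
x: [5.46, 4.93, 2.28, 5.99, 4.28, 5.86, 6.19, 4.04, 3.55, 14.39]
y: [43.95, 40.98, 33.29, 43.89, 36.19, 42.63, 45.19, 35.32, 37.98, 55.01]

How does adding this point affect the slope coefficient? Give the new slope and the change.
The slope changes from 3.1004 to 1.7759 (change of -1.3245, or -42.7%).

x = 14.39 lies well outside the original x-range [2.28, 6.19] (x̄ ≈ 4.73), so this observation has high leverage and can move the slope substantially.

Step 1: Update the sums with the new point (n goes from 9 to 10)
Σx  = 42.58 + 14.39 = 56.97
Σy  = 359.42 + 55.01 = 414.43
Σx² = 215.0932 + 14.39² = 215.0932 + 207.0721 = 422.1653
Σxy = 1742.7536 + 14.39×55.01 = 1742.7536 + 791.5939 = 2534.3475

Step 2: Recompute the slope with b₁ = (nΣxy − ΣxΣy) / (nΣx² − (Σx)²)
Numerator   = 10×2534.3475 − 56.97×414.43 = 25343.4750 − 23610.0771 = 1733.3979
Denominator = 10×422.1653 − 56.97² = 4221.6530 − 3245.5809 = 976.0721
b₁(new) = 1733.3979 / 976.0721 = 1.7759

(Same formula on the original sums: (9×1742.7536 − 42.58×359.42) / (9×215.0932 − 42.58²) = 380.6788 / 122.7824 = 3.1004, matching the given fit.)

Step 3: Change in slope
Δβ₁ = 1.7759 − 3.1004 = -1.3245
Relative change = -1.3245 / 3.1004 × 100% = -42.7%
→ the slope decreases when the point is added.

A high-leverage point only changes the slope if it is off the original line; here y = 55.01 is below the original trend, so the slope decreases.
In practice: examine leverage (hᵢ) and Cook's distance rather than deleting it automatically.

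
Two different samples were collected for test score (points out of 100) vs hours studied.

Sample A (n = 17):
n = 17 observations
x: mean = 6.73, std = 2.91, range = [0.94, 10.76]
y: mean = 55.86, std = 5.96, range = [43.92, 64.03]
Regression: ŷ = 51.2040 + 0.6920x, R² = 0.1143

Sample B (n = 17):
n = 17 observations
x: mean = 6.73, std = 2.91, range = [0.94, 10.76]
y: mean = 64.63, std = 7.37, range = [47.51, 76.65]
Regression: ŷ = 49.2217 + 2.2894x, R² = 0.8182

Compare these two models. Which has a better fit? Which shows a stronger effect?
Model B has the better fit (R² = 0.8182 vs 0.1143). Model B shows the stronger effect (|β₁| = 2.2894 vs 0.6920).

Model Comparison:

Goodness of fit (R²):
- Model A: R² = 0.1143 → 11.43% of variance in test score explained
- Model B: R² = 0.8182 → 81.82% of variance in test score explained
- 0.8182 > 0.1143 → Model B has the better fit

Strength of effect — compare |β₁|:
- Model A: β₁ = 0.6920 → predicted test score rises 0.6920 points per additional hour of study time
- Model B: β₁ = 2.2894 → predicted test score rises 2.2894 points per additional hour of study time
- |0.6920| < |2.2894| → Model B shows the stronger marginal effect

Notes:
- A better fit (higher R²) doesn't necessarily mean a more important relationship.
- R² measures how tightly points cluster around the line; β₁ measures how steep the line is — they answer different questions.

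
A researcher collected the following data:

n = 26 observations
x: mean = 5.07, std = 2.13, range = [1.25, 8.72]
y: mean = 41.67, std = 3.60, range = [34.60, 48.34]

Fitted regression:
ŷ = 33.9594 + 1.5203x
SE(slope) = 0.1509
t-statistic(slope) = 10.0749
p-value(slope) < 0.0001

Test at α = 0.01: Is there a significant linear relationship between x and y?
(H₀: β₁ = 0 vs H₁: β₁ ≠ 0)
p-value < 0.0001 < α = 0.01, so we reject H₀. The relationship is significant.

Hypothesis test for the slope coefficient:

H₀: β₁ = 0 (no linear relationship)
H₁: β₁ ≠ 0 (linear relationship exists)

Test statistic: t = β̂₁ / SE(β̂₁) = 1.5203 / 0.1509 = 10.0749

The p-value (<0.0001) is the probability, under H₀, of a t-statistic at least as extreme as |t| = 10.0749 (two-sided, df = n − 2 = 24).

Decision rule: reject H₀ if p-value < α.
p-value < 0.0001 < α = 0.01 → reject H₀.

Conclusion: the linear association between x and y is significant at the 1% level.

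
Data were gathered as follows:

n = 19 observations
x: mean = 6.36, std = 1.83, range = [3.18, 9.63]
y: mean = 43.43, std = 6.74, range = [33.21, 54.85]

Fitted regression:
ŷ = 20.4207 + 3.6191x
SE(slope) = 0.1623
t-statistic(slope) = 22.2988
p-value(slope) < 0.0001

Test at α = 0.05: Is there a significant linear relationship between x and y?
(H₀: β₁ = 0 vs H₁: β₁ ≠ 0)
p-value < 0.0001 < α = 0.05, so we reject H₀. The relationship is significant.

Hypothesis test for the slope coefficient:

H₀: β₁ = 0 (no linear relationship)
H₁: β₁ ≠ 0 (linear relationship exists)

Test statistic: t = β̂₁ / SE(β̂₁) = 3.6191 / 0.1623 = 22.2988

The p-value (<0.0001) is the probability, under H₀, of a t-statistic at least as extreme as |t| = 22.2988 (two-sided, df = n − 2 = 17).

Decision rule: reject H₀ if p-value < α.
p-value < 0.0001 < α = 0.05 → reject H₀.

Conclusion: the linear association between x and y is significant at the 5% level.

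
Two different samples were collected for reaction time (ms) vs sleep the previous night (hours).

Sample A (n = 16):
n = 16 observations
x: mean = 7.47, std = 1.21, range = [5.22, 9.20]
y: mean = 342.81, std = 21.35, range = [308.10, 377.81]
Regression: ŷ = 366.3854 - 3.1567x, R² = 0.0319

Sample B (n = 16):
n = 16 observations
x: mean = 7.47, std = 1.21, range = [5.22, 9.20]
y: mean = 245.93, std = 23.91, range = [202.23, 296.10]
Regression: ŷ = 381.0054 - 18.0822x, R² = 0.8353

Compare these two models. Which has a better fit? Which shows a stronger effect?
Model B has the better fit (R² = 0.8353 vs 0.0319). Model B shows the stronger effect (|β₁| = 18.0822 vs 3.1567).

Model Comparison:

Fit — compare R²:
- Model A: R² = 0.0319 → 3.19% of variance in reaction time explained
- Model B: R² = 0.8353 → 83.53% of variance in reaction time explained
- 0.8353 > 0.0319 → Model B has the better fit

Effect size (slope magnitude):
- Model A: β₁ = -3.1567 → predicted reaction time falls 3.1567 ms per additional hour of sleep
- Model B: β₁ = -18.0822 → predicted reaction time falls 18.0822 ms per additional hour of sleep
- |-3.1567| < |-18.0822| → Model B shows the stronger marginal effect

Notes:
- The two samples could reflect different populations, time periods, or measurement quality.
- R² measures how tightly points cluster around the line; β₁ measures how steep the line is — they answer different questions.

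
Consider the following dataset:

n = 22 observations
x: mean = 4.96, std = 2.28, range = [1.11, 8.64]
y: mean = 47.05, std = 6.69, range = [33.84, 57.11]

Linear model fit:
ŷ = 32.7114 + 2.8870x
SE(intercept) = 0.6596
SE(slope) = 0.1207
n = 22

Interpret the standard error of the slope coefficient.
SE(β̂₁) = 0.1207 is the estimated standard deviation of the slope estimate across repeated samples; relative to β̂₁ = 2.8870 that is 4.2%, a precise estimate.

SE(β̂₁) = 0.1207 says: if we drew many samples of n = 22 from the same population and refit each time, the fitted slopes would scatter with a standard deviation of roughly 0.1207 around the true β₁.

Relative precision:
- SE / |β̂₁| = 0.1207 / 2.8870 = 4.2%
- Rule of thumb (under 20%: precise; 20% to under 50%: moderately precise; 50% or more: imprecise) → precise

Rough 95% range (±2 SE): 2.8870 ± 0.2414 → (2.6456, 3.1284).

What drives SE(β̂₁): larger n (here n = 22) → smaller SE; more residual scatter → larger SE.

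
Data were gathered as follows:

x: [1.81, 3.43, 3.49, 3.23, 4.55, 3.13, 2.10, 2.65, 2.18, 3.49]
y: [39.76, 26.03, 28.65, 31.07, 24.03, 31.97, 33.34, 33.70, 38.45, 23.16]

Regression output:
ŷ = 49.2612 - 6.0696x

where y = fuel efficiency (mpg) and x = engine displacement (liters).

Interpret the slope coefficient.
An increase of one liter in engine displacement is associated with a 6.0696 mpg decrease in predicted fuel efficiency.

The slope β₁ = -6.0696 gives the rate at which the fitted fuel efficiency changes with engine displacement.

Interpretation:
- Engine displacement up by 1 liter → predicted fuel efficiency decreases by 6.0696 mpg
- The effect is assumed constant over the observed range of x (linearity)
- The sign (−) gives the direction; the magnitude 6.0696 gives the size of the effect per liter

The intercept β₀ = 49.2612 is the predicted fuel efficiency when engine displacement = 0; since the smallest observed x is 1.81, this is an extrapolation and mainly anchors the line.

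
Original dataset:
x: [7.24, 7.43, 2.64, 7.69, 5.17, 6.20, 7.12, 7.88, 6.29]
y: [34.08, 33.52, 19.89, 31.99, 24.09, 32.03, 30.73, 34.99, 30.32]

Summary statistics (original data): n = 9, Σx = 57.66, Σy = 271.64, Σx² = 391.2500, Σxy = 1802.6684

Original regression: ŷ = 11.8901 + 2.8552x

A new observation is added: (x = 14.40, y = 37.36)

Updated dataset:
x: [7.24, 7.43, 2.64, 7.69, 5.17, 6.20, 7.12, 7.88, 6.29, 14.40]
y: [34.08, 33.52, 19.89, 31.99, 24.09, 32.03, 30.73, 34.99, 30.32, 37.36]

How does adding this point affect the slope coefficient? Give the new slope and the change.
New slope β₁ = 1.4367 versus 2.8552 before: a change of -1.4185 (-49.7%).

The new point has HIGH LEVERAGE: x = 14.40 is far from the original mean x̄ = 57.66/9 ≈ 6.41 (original range [2.64, 7.88]).

Step 1: Update the sums with the new point (n goes from 9 to 10)
Σx  = 57.66 + 14.40 = 72.06
Σy  = 271.64 + 37.36 = 309.00
Σx² = 391.2500 + 14.40² = 391.2500 + 207.3600 = 598.6100
Σxy = 1802.6684 + 14.40×37.36 = 1802.6684 + 537.9840 = 2340.6524

Step 2: Recompute the slope with b₁ = (nΣxy − ΣxΣy) / (nΣx² − (Σx)²)
Numerator   = 10×2340.6524 − 72.06×309.00 = 23406.5240 − 22266.5400 = 1139.9840
Denominator = 10×598.6100 − 72.06² = 5986.1000 − 5192.6436 = 793.4564
b₁(new) = 1139.9840 / 793.4564 = 1.4367

(Same formula on the original sums: (9×1802.6684 − 57.66×271.64) / (9×391.2500 − 57.66²) = 561.2532 / 196.5744 = 2.8552, matching the given fit.)

Step 3: Change in slope
Δβ₁ = 1.4367 − 2.8552 = -1.4185
Relative change = -1.4185 / 2.8552 × 100% = -49.7%
→ the slope decreases when the point is added.

Because the point sits below the extension of the original line at a high-leverage x, it tilts the fit down.
In practice: examine leverage (hᵢ) and Cook's distance rather than deleting it automatically.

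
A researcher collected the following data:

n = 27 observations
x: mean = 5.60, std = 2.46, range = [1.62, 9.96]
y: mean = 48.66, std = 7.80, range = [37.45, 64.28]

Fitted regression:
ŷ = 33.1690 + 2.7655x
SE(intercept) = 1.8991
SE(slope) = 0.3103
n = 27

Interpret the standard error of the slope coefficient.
The slope 2.7655 is pinned down to within about ±0.3103 (one SE) by these data — relative uncertainty 11.2%, i.e. precise.

What SE measures:
- The standard error quantifies the sampling variability of the coefficient estimate
- It is the estimated standard deviation of β̂₁ across hypothetical repeated samples of the same size
- Smaller SE → more precise estimate

Relative precision:
- SE / |β̂₁| = 0.3103 / 2.7655 = 11.2%
- Rule of thumb (under 20%: precise; 20% to under 50%: moderately precise; 50% or more: imprecise) → precise

Link to interval estimation: a confidence interval for β₁ is β̂₁ ± t* × 0.3103, so SE sets the half-width per unit of t*.

What drives SE(β̂₁): more residual scatter → larger SE; larger n (here n = 27) → smaller SE.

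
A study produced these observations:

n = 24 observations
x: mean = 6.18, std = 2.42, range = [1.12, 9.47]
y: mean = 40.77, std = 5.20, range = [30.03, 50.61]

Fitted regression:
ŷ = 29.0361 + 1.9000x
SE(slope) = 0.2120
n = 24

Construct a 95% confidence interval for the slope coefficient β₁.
The 95% CI for β₁ is (1.4603, 2.3397)

Confidence interval for the slope:

The 95% CI for β₁ is: β̂₁ ± t*(α/2, n-2) × SE(β̂₁)

Step 1: Find critical t-value
- Confidence level = 0.95
- Degrees of freedom = n - 2 = 24 - 2 = 22
- t*(α/2, 22) = 2.0739

Step 2: Calculate margin of error
Margin = 2.0739 × 0.2120 = 0.4397

Step 3: Construct interval
CI = 1.9000 ± 0.4397
CI = (1.4603, 2.3397)

Interpretation: We are 95% confident that the true slope β₁ lies between 1.4603 and 2.3397.
Both endpoints are positive, so the data support a genuinely positive slope at this confidence level.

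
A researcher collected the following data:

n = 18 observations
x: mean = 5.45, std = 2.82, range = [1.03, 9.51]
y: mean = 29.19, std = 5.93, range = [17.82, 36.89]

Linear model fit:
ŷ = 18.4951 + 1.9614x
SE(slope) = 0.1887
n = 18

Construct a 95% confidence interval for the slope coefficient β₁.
The 95% CI for β₁ is (1.5614, 2.3614)

Confidence interval for the slope:

The 95% CI for β₁ is: β̂₁ ± t*(α/2, n-2) × SE(β̂₁)

Step 1: Find critical t-value
- Confidence level = 0.95
- Degrees of freedom = n - 2 = 18 - 2 = 16
- t*(α/2, 16) = 2.1199

Step 2: Calculate margin of error
Margin = 2.1199 × 0.1887 = 0.4000

Step 3: Construct interval
CI = 1.9614 ± 0.4000
CI = (1.5614, 2.3614)

Interpretation: We are 95% confident that the true slope β₁ lies between 1.5614 and 2.3614.
Both endpoints are positive, so the data support a genuinely positive slope at this confidence level.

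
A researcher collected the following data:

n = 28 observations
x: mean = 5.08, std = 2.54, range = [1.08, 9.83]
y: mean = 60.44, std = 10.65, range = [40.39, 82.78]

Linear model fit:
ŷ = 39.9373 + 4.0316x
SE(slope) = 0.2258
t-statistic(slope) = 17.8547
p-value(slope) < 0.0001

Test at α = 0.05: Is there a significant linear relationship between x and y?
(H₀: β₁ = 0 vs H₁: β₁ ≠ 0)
Since p-value < 0.0001 < α = 0.05, reject H₀ — the slope is significantly different from 0.

Hypothesis test for the slope coefficient:

H₀: β₁ = 0 (no linear relationship)
H₁: β₁ ≠ 0 (linear relationship exists)

Test statistic: t = β̂₁ / SE(β̂₁) = 4.0316 / 0.2258 = 17.8547

The p-value (<0.0001) is the probability, under H₀, of a t-statistic at least as extreme as |t| = 17.8547 (two-sided, df = n − 2 = 26).

Decision rule: reject H₀ if p-value < α.
p-value < 0.0001 < α = 0.05 → reject H₀.

Conclusion: the linear association between x and y is significant at the 5% level.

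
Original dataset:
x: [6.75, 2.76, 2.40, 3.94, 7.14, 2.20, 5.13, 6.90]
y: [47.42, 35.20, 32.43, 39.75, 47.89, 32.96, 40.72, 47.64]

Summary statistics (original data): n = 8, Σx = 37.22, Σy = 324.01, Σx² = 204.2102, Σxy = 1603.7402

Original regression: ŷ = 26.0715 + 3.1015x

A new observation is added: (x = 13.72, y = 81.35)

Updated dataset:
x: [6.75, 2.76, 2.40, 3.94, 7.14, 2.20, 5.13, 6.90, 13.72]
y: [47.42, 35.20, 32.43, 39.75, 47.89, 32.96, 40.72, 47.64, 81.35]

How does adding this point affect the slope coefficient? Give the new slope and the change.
New slope β₁ = 4.0865 versus 3.1015 before: a change of +0.9850 (+31.8%).

x = 13.72 lies well outside the original x-range [2.20, 7.14] (x̄ ≈ 4.65), so this observation has high leverage and can move the slope substantially.

Step 1: Update the sums with the new point (n goes from 8 to 9)
Σx  = 37.22 + 13.72 = 50.94
Σy  = 324.01 + 81.35 = 405.36
Σx² = 204.2102 + 13.72² = 204.2102 + 188.2384 = 392.4486
Σxy = 1603.7402 + 13.72×81.35 = 1603.7402 + 1116.1220 = 2719.8622

Step 2: Recompute the slope with b₁ = (nΣxy − ΣxΣy) / (nΣx² − (Σx)²)
Numerator   = 9×2719.8622 − 50.94×405.36 = 24478.7598 − 20649.0384 = 3829.7214
Denominator = 9×392.4486 − 50.94² = 3532.0374 − 2594.8836 = 937.1538
b₁(new) = 3829.7214 / 937.1538 = 4.0865

(Same formula on the original sums: (8×1603.7402 − 37.22×324.01) / (8×204.2102 − 37.22²) = 770.2694 / 248.3532 = 3.1015, matching the given fit.)

Step 3: Change in slope
Δβ₁ = 4.0865 − 3.1015 = +0.9850
Relative change = +0.9850 / 3.1015 × 100% = +31.8%
→ the slope increases when the point is added.

Because the point sits above the extension of the original line at a high-leverage x, it tilts the fit up.
In practice: refit with and without it and report both if conclusions differ.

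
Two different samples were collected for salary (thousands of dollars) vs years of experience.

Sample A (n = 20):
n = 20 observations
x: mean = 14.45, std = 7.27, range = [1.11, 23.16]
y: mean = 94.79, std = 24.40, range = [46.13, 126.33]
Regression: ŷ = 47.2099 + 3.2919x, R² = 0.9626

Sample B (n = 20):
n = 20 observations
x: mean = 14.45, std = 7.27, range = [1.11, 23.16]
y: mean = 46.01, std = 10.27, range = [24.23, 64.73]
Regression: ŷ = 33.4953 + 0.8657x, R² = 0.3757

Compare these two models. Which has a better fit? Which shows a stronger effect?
Model A has the better fit (R² = 0.9626 vs 0.3757). Model A shows the stronger effect (|β₁| = 3.2919 vs 0.8657).

Model Comparison:

Fit — compare R²:
- Model A: R² = 0.9626 → 96.26% of variance in salary explained
- Model B: R² = 0.3757 → 37.57% of variance in salary explained
- 0.9626 > 0.3757 → Model A has the better fit

Which has the larger per-year effect? (|β₁|)
- Model A: β₁ = 3.2919 → predicted salary rises 3.2919 thousand dollars per additional year of experience
- Model B: β₁ = 0.8657 → predicted salary rises 0.8657 thousand dollars per additional year of experience
- |3.2919| > |0.8657| → Model A shows the stronger marginal effect

Note: A steeper slope doesn't make a better model if the scatter around the line is large.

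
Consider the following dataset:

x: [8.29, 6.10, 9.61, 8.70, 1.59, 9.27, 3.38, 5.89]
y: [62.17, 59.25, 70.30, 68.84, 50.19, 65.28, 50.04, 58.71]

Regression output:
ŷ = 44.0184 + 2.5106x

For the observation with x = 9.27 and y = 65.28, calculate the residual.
Residual = -2.0117

The residual is the difference between the actual value and the predicted value:

Residual = y - ŷ

Step 1: Calculate predicted value
ŷ = 44.0184 + 2.5106 × 9.27
ŷ = 67.2917

Step 2: Calculate residual
Residual = 65.28 - 67.2917
Residual = -2.0117

Interpretation: the model overestimates the actual value by 2.0117 at this point (negative residual → observation lies below the fitted line).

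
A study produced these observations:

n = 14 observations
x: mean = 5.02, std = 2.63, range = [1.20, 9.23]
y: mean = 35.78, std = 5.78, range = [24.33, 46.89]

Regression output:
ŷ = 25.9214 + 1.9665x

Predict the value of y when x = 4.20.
ŷ = 34.1807

x = 4.20 lies inside the observed range [1.20, 9.23], so the fitted equation applies directly:

ŷ = 25.9214 + 1.9665 × 4.20
ŷ = 25.9214 + 8.2593
ŷ = 34.1807

This is the fitted mean response at that x — an individual observation would come with a wider prediction interval.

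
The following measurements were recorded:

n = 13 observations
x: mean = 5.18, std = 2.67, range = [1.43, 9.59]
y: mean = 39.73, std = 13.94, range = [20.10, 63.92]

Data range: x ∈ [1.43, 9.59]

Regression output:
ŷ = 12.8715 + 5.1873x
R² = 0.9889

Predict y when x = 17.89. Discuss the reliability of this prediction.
The equation gives ŷ = 105.6723; however x = 17.89 is 8.30 units above the observed range, so this extrapolated value should not be trusted.

Prediction calculation:
ŷ = 12.8715 + 5.1873 × 17.89
ŷ = 105.6723

Reliability:
- Data range: x ∈ [1.43, 9.59]
- Prediction point: x = 17.89 is 8.30 units above the observed range → this is EXTRAPOLATION, not interpolation

Why that matters here:
- The linear relationship may not hold outside the observed range
- The standard error of prediction grows with (x − x̄)², and x = 17.89 is far from x̄ = 5.18

The R² = 0.9889 only validates the fit within [1.43, 9.59]; treat ŷ = 105.6723 with caution.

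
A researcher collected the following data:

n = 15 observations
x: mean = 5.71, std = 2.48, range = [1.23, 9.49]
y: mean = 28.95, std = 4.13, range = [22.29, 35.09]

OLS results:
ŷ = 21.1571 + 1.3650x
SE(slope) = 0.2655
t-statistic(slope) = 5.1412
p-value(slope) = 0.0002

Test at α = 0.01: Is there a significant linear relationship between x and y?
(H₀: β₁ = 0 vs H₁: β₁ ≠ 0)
p-value = 0.0002 < α = 0.01, so we reject H₀. The relationship is significant.

Hypothesis test for the slope coefficient:

H₀: β₁ = 0 (no linear relationship)
H₁: β₁ ≠ 0 (linear relationship exists)

Test statistic: t = β̂₁ / SE(β̂₁) = 1.3650 / 0.2655 = 5.1412

The p-value (0.0002) is the probability, under H₀, of a t-statistic at least as extreme as |t| = 5.1412 (two-sided, df = n − 2 = 13).

Decision rule: reject H₀ if p-value < α.
p-value = 0.0002 < α = 0.01 → reject H₀.

There is sufficient evidence at the 1% significance level to conclude that a linear relationship exists between x and y.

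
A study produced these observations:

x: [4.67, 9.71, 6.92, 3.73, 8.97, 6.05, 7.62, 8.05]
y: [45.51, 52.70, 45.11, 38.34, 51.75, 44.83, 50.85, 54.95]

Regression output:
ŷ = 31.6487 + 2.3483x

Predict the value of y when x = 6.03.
ŷ = 45.8089

x = 6.03 lies inside the observed range [3.73, 9.71], so the fitted equation applies directly:

ŷ = 31.6487 + 2.3483 × 6.03
ŷ = 31.6487 + 14.1602
ŷ = 45.8089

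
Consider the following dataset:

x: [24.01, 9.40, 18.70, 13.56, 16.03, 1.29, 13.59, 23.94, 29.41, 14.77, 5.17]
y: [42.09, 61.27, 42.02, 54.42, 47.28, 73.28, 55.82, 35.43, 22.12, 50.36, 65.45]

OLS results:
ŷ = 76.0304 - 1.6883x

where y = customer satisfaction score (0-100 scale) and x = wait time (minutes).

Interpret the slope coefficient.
An increase of one minute in wait time is associated with a 1.6883 points decrease in predicted satisfaction score.

β₁ = -1.6883 is the change in predicted satisfaction score (points) per additional minute of wait time.

Interpretation:
- Wait time up by 1 minute → predicted satisfaction score decreases by 1.6883 points
- This is a linear approximation: the same per-unit change is assumed across the whole observed x range
- The sign (−) gives the direction; the magnitude 1.6883 gives the size of the effect per minute

The intercept β₀ = 76.0304 is the predicted satisfaction score when wait time = 0; since the smallest observed x is 1.29, this is an extrapolation and mainly anchors the line.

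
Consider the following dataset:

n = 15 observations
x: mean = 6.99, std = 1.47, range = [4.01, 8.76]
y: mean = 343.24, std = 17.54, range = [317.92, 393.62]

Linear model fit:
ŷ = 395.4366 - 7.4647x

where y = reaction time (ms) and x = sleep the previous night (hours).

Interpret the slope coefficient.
For each additional hour of sleep, predicted reaction time decreases by approximately 7.4647 ms.

β₁ = -7.4647 is the change in predicted reaction time (ms) per additional hour of sleep.

Interpretation:
- Sleep up by 1 hour → predicted reaction time decreases by 7.4647 ms
- This is a linear approximation: the same per-unit change is assumed across the whole observed x range

The intercept β₀ = 395.4366 is the predicted reaction time when sleep = 0; since the smallest observed x is 4.01, this is an extrapolation and mainly anchors the line.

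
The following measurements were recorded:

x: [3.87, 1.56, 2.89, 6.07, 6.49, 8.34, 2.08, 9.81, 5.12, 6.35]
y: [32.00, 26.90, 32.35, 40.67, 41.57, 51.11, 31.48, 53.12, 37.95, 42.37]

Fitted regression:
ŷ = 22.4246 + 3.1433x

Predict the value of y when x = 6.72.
ŷ = 43.5476

x = 6.72 lies inside the observed range [1.56, 9.81], so the fitted equation applies directly:

ŷ = 22.4246 + 3.1433 × 6.72
ŷ = 22.4246 + 21.1230
ŷ = 43.5476

This is the fitted mean response at that x — an individual observation would come with a wider prediction interval.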